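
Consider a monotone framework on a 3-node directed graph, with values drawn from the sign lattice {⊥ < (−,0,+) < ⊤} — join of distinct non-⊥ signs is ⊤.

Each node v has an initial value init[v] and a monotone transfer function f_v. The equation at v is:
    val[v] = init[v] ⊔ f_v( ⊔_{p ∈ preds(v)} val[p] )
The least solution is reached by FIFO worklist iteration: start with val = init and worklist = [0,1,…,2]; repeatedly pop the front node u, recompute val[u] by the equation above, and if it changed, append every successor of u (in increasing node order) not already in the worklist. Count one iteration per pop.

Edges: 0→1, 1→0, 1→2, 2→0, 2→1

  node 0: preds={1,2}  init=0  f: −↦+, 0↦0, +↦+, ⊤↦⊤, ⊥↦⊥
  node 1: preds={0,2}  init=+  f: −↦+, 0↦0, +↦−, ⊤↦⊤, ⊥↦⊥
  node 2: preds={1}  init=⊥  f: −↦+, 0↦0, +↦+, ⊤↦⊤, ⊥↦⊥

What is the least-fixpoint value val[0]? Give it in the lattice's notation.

Trace (5 dequeues):
  [1] u=0 | in + | out ⊤ | prev 0 | push {}
  [2] u=1 | in ⊤ | out ⊤ | prev + | push {0}
  [3] u=2 | in ⊤ | out ⊤ | prev ⊥ | push {1}
  [4] u=0 | in ⊤ | out ⊤ | ==
  [5] u=1 | in ⊤ | out ⊤ | ==

Converged values:
  [0] ⊤
  [1] ⊤
  [2] ⊤

⊤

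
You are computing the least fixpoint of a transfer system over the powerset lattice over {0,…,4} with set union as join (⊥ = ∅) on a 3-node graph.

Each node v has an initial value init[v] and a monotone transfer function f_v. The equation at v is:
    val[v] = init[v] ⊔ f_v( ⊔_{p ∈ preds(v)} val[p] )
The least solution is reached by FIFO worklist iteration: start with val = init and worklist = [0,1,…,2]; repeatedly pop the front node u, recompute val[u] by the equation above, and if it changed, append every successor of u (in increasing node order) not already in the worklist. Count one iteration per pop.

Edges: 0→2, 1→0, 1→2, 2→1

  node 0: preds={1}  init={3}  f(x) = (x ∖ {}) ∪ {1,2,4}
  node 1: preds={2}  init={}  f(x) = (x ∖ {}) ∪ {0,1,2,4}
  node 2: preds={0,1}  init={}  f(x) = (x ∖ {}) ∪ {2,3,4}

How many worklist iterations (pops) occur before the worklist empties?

7

Iteration log — 7 steps:
  step 1. node 0  ⊔preds={}  new={1,2,3,4}  old={3}  +wl: 
  step 2. node 1  ⊔preds={}  new={0,1,2,4}  old={}  +wl: 0
  step 3. node 2  ⊔preds={0,1,2,3,4}  new={0,1,2,3,4}  old={}  +wl: 1
  step 4. node 0  ⊔preds={0,1,2,4}  new={0,1,2,3,4}  old={1,2,3,4}  +wl: 2
  step 5. node 1  ⊔preds={0,1,2,3,4}  new={0,1,2,3,4}  old={0,1,2,4}  +wl: 0
  step 6. node 2  ⊔preds={0,1,2,3,4}  new={0,1,2,3,4}  stable
  step 7. node 0  ⊔preds={0,1,2,3,4}  new={0,1,2,3,4}  stable

Least fixpoint reached:
  node 0: {0,1,2,3,4}
  node 1: {0,1,2,3,4}
  node 2: {0,1,2,3,4}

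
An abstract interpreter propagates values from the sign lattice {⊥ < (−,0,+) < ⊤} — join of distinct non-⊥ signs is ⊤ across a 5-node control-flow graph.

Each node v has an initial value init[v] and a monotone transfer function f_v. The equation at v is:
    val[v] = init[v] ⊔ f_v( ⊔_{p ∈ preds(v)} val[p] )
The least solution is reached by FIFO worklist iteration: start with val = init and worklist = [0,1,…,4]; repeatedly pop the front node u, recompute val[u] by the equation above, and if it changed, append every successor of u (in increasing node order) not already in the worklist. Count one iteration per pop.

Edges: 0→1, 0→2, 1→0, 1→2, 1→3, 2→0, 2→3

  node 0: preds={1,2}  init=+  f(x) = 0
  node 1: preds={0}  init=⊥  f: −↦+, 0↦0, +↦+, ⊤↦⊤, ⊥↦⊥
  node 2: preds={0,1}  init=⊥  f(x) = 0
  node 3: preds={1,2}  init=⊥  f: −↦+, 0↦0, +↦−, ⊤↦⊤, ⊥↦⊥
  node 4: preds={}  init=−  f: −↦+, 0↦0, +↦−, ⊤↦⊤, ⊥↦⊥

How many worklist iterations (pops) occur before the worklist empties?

6

Iteration log — 6 steps:
  step 1. node 0  ⊔preds=⊥  new=⊤  old=+  +wl: 
  step 2. node 1  ⊔preds=⊤  new=⊤  old=⊥  +wl: 0
  step 3. node 2  ⊔preds=⊤  new=0  old=⊥  +wl: 
  step 4. node 3  ⊔preds=⊤  new=⊤  old=⊥  +wl: 
  step 5. node 4  ⊔preds=⊥  new=−  stable
  step 6. node 0  ⊔preds=⊤  new=⊤  stable

Least fixpoint reached:
  node 0: ⊤
  node 1: ⊤
  node 2: 0
  node 3: ⊤
  node 4: −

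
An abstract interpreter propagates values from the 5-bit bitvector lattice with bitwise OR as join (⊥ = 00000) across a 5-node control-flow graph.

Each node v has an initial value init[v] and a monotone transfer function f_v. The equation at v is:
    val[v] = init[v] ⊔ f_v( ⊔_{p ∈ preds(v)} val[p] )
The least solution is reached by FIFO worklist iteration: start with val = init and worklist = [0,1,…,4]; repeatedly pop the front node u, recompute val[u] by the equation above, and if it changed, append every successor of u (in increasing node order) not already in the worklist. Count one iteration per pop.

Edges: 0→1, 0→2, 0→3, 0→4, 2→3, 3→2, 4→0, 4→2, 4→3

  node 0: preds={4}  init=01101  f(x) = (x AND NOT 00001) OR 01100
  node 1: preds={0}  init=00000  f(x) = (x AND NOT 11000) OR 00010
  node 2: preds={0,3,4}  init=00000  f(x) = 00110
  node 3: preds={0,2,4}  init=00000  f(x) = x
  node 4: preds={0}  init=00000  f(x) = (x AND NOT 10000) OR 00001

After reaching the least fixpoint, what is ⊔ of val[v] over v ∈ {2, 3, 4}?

01111

Iteration log — 8 steps:
  step 1. node 0  ⊔preds=00000  new=01101  stable
  step 2. node 1  ⊔preds=01101  new=00111  old=00000  +wl: 
  step 3. node 2  ⊔preds=01101  new=00110  old=00000  +wl: 
  step 4. node 3  ⊔preds=01111  new=01111  old=00000  +wl: 2
  step 5. node 4  ⊔preds=01101  new=01101  old=00000  +wl: 0,3
  step 6. node 2  ⊔preds=01111  new=00110  stable
  step 7. node 0  ⊔preds=01101  new=01101  stable
  step 8. node 3  ⊔preds=01111  new=01111  stable

Least fixpoint reached:
  node 0: 01101
  node 1: 00111
  node 2: 00110
  node 3: 01111
  node 4: 01101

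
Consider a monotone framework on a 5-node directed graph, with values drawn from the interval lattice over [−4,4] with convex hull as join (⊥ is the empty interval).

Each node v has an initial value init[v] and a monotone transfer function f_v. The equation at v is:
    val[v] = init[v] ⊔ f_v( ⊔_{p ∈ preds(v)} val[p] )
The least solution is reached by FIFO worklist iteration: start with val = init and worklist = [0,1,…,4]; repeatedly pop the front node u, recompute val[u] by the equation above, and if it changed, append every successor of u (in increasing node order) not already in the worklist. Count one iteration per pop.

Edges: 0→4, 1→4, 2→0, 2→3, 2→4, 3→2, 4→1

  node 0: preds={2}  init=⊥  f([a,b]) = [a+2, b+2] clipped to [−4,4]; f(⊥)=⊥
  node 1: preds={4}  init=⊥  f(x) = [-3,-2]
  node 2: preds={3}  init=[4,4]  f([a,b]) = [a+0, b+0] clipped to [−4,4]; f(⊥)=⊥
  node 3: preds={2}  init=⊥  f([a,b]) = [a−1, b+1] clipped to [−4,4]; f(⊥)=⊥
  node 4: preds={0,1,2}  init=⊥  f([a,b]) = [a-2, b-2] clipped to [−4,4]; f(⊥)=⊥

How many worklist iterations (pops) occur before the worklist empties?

38

Iteration log — 38 steps:
  step 1. node 0  ⊔preds=[4,4]  new=[4,4]  old=⊥  +wl: 
  step 2. node 1  ⊔preds=⊥  new=[-3,-2]  old=⊥  +wl: 
  step 3. node 2  ⊔preds=⊥  new=[4,4]  stable
  step 4. node 3  ⊔preds=[4,4]  new=[3,4]  old=⊥  +wl: 2
  step 5. node 4  ⊔preds=[-3,4]  new=[-4,2]  old=⊥  +wl: 1
  step 6. node 2  ⊔preds=[3,4]  new=[3,4]  old=[4,4]  +wl: 0,3,4
  step 7. node 1  ⊔preds=[-4,2]  new=[-3,-2]  stable
  step 8. node 0  ⊔preds=[3,4]  new=[4,4]  stable
  step 9. node 3  ⊔preds=[3,4]  new=[2,4]  old=[3,4]  +wl: 2
  step 10. node 4  ⊔preds=[-3,4]  new=[-4,2]  stable
  step 11. node 2  ⊔preds=[2,4]  new=[2,4]  old=[3,4]  +wl: 0,3,4
  step 12. node 0  ⊔preds=[2,4]  new=[4,4]  stable
  step 13. node 3  ⊔preds=[2,4]  new=[1,4]  old=[2,4]  +wl: 2
  step 14. node 4  ⊔preds=[-3,4]  new=[-4,2]  stable
  step 15. node 2  ⊔preds=[1,4]  new=[1,4]  old=[2,4]  +wl: 0,3,4
  step 16. node 0  ⊔preds=[1,4]  new=[3,4]  old=[4,4]  +wl: 
  step 17. node 3  ⊔preds=[1,4]  new=[0,4]  old=[1,4]  +wl: 2
  step 18. node 4  ⊔preds=[-3,4]  new=[-4,2]  stable
  step 19. node 2  ⊔preds=[0,4]  new=[0,4]  old=[1,4]  +wl: 0,3,4
  step 20. node 0  ⊔preds=[0,4]  new=[2,4]  old=[3,4]  +wl: 
  step 21. node 3  ⊔preds=[0,4]  new=[-1,4]  old=[0,4]  +wl: 2
  step 22. node 4  ⊔preds=[-3,4]  new=[-4,2]  stable
  step 23. node 2  ⊔preds=[-1,4]  new=[-1,4]  old=[0,4]  +wl: 0,3,4
  step 24. node 0  ⊔preds=[-1,4]  new=[1,4]  old=[2,4]  +wl: 
  step 25. node 3  ⊔preds=[-1,4]  new=[-2,4]  old=[-1,4]  +wl: 2
  step 26. node 4  ⊔preds=[-3,4]  new=[-4,2]  stable
  step 27. node 2  ⊔preds=[-2,4]  new=[-2,4]  old=[-1,4]  +wl: 0,3,4
  step 28. node 0  ⊔preds=[-2,4]  new=[0,4]  old=[1,4]  +wl: 
  step 29. node 3  ⊔preds=[-2,4]  new=[-3,4]  old=[-2,4]  +wl: 2
  step 30. node 4  ⊔preds=[-3,4]  new=[-4,2]  stable
  step 31. node 2  ⊔preds=[-3,4]  new=[-3,4]  old=[-2,4]  +wl: 0,3,4
  step 32. node 0  ⊔preds=[-3,4]  new=[-1,4]  old=[0,4]  +wl: 
  step 33. node 3  ⊔preds=[-3,4]  new=[-4,4]  old=[-3,4]  +wl: 2
  step 34. node 4  ⊔preds=[-3,4]  new=[-4,2]  stable
  step 35. node 2  ⊔preds=[-4,4]  new=[-4,4]  old=[-3,4]  +wl: 0,3,4
  step 36. node 0  ⊔preds=[-4,4]  new=[-2,4]  old=[-1,4]  +wl: 
  step 37. node 3  ⊔preds=[-4,4]  new=[-4,4]  stable
  step 38. node 4  ⊔preds=[-4,4]  new=[-4,2]  stable

Least fixpoint reached:
  node 0: [-2,4]
  node 1: [-3,-2]
  node 2: [-4,4]
  node 3: [-4,4]
  node 4: [-4,2]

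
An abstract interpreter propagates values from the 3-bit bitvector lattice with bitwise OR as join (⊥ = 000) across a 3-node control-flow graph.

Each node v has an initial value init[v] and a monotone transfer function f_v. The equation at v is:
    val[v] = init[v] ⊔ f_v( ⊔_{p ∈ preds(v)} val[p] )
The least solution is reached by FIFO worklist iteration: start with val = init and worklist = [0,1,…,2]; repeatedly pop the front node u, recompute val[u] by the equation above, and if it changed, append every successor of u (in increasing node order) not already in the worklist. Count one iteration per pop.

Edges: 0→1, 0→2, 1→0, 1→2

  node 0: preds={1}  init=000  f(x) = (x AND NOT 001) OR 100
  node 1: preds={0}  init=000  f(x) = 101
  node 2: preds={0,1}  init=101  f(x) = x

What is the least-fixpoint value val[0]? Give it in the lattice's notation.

Trace (4 dequeues):
  [1] u=0 | in 000 | out 100 | prev 000 | push {}
  [2] u=1 | in 100 | out 101 | prev 000 | push {0}
  [3] u=2 | in 101 | out 101 | ==
  [4] u=0 | in 101 | out 100 | ==

Converged values:
  [0] 100
  [1] 101
  [2] 101

100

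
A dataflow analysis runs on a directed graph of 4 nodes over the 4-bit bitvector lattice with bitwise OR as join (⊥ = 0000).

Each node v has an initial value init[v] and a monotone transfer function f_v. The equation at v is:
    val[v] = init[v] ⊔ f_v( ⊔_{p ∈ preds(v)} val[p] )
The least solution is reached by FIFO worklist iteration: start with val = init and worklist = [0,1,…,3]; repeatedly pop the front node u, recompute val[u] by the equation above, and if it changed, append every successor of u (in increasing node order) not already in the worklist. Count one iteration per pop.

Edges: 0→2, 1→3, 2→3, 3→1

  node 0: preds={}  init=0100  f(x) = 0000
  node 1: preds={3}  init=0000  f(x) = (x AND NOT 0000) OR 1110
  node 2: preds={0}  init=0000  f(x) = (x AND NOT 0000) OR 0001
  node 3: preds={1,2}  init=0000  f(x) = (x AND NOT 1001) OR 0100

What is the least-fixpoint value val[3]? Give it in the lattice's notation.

Trace (5 dequeues):
  [1] u=0 | in 0000 | out 0100 | ==
  [2] u=1 | in 0000 | out 1110 | prev 0000 | push {}
  [3] u=2 | in 0100 | out 0101 | prev 0000 | push {}
  [4] u=3 | in 1111 | out 0110 | prev 0000 | push {1}
  [5] u=1 | in 0110 | out 1110 | ==

Converged values:
  [0] 0100
  [1] 1110
  [2] 0101
  [3] 0110

0110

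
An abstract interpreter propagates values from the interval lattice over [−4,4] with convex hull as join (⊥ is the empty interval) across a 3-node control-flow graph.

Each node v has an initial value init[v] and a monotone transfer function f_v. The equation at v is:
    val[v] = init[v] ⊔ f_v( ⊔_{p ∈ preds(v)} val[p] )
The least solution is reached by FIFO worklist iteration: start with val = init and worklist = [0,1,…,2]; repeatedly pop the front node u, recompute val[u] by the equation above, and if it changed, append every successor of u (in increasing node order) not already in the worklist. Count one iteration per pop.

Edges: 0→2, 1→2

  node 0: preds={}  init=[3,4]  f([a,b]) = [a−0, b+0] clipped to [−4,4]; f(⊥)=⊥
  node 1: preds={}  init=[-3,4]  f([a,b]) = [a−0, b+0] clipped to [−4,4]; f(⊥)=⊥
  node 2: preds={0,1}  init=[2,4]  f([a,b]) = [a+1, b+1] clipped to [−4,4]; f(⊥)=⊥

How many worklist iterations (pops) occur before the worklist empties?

3

Worklist (3 pops):
  #1 pop 0: in=⊥ → [3,4] (no change)
  #2 pop 1: in=⊥ → [-3,4] (no change)
  #3 pop 2: in=[-3,4] → [-2,4] (was [2,4]); enqueue []

Fixpoint:
  val[0] = [3,4]
  val[1] = [-3,4]
  val[2] = [-2,4]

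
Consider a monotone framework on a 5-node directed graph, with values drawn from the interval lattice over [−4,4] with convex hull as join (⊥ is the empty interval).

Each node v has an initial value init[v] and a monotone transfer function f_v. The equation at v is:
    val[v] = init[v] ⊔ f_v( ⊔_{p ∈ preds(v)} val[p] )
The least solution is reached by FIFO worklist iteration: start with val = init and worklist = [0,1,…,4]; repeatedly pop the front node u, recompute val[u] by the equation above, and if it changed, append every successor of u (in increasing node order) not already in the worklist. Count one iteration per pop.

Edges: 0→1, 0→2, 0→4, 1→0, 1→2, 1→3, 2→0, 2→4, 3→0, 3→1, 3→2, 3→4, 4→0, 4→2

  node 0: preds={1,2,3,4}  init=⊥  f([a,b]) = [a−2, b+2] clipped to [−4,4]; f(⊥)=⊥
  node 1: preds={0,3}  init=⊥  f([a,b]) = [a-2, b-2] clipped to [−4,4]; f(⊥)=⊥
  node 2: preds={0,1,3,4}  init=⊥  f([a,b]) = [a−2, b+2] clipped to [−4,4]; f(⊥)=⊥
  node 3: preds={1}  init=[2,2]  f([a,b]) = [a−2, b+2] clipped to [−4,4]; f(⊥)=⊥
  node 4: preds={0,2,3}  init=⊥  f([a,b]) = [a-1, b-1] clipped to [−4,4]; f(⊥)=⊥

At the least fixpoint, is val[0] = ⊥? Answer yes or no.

Trace (11 dequeues):
  [1] u=0 | in [2,2] | out [0,4] | prev ⊥ | push {}
  [2] u=1 | in [0,4] | out [-2,2] | prev ⊥ | push {0}
  [3] u=2 | in [-2,4] | out [-4,4] | prev ⊥ | push {}
  [4] u=3 | in [-2,2] | out [-4,4] | prev [2,2] | push {1,2}
  [5] u=4 | in [-4,4] | out [-4,3] | prev ⊥ | push {}
  [6] u=0 | in [-4,4] | out [-4,4] | prev [0,4] | push {4}
  [7] u=1 | in [-4,4] | out [-4,2] | prev [-2,2] | push {0,3}
  [8] u=2 | in [-4,4] | out [-4,4] | ==
  [9] u=4 | in [-4,4] | out [-4,3] | ==
  [10] u=0 | in [-4,4] | out [-4,4] | ==
  [11] u=3 | in [-4,2] | out [-4,4] | ==

Converged values:
  [0] [-4,4]
  [1] [-4,2]
  [2] [-4,4]
  [3] [-4,4]
  [4] [-4,3]

no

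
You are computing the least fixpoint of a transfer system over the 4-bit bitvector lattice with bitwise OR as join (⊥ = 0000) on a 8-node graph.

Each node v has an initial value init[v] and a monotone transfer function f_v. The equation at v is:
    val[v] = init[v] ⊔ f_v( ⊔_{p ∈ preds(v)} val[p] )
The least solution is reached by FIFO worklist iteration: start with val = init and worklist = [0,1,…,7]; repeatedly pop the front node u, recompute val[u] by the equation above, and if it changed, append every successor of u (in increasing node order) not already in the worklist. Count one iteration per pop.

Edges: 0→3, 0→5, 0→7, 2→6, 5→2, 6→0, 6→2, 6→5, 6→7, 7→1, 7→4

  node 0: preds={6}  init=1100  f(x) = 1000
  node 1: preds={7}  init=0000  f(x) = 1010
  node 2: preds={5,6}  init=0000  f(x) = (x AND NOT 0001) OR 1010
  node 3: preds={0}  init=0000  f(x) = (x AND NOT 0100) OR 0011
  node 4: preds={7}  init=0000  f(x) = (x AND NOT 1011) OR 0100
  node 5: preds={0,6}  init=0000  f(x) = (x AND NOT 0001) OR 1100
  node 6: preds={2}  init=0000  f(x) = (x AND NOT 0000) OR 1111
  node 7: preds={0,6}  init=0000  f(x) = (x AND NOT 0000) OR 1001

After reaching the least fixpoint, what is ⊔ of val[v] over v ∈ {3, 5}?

1111

Trace (15 dequeues):
  [1] u=0 | in 0000 | out 1100 | ==
  [2] u=1 | in 0000 | out 1010 | prev 0000 | push {}
  [3] u=2 | in 0000 | out 1010 | prev 0000 | push {}
  [4] u=3 | in 1100 | out 1011 | prev 0000 | push {}
  [5] u=4 | in 0000 | out 0100 | prev 0000 | push {}
  [6] u=5 | in 1100 | out 1100 | prev 0000 | push {2}
  [7] u=6 | in 1010 | out 1111 | prev 0000 | push {0,5}
  [8] u=7 | in 1111 | out 1111 | prev 0000 | push {1,4}
  [9] u=2 | in 1111 | out 1110 | prev 1010 | push {6}
  [10] u=0 | in 1111 | out 1100 | ==
  [11] u=5 | in 1111 | out 1110 | prev 1100 | push {2}
  [12] u=1 | in 1111 | out 1010 | ==
  [13] u=4 | in 1111 | out 0100 | ==
  [14] u=6 | in 1110 | out 1111 | ==
  [15] u=2 | in 1111 | out 1110 | ==

Converged values:
  [0] 1100
  [1] 1010
  [2] 1110
  [3] 1011
  [4] 0100
  [5] 1110
  [6] 1111
  [7] 1111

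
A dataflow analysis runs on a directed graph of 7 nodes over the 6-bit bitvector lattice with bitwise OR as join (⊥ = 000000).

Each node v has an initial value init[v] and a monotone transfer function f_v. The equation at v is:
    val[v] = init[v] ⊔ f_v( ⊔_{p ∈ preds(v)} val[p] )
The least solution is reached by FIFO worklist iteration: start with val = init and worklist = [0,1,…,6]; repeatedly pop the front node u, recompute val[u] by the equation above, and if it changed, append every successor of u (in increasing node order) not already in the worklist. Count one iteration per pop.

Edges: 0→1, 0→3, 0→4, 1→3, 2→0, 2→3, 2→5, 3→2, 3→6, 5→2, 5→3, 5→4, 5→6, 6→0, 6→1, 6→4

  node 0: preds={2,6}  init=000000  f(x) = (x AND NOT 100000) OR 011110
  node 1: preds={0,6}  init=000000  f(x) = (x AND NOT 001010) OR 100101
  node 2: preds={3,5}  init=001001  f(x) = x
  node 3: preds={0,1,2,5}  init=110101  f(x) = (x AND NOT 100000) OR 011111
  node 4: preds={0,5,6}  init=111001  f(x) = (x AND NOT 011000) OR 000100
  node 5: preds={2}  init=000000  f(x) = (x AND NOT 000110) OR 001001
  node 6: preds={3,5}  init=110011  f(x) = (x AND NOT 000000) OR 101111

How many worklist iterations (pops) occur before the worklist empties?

Iteration log — 14 steps:
  step 1. node 0  ⊔preds=111011  new=011111  old=000000  +wl: 
  step 2. node 1  ⊔preds=111111  new=110101  old=000000  +wl: 
  step 3. node 2  ⊔preds=110101  new=111101  old=001001  +wl: 0
  step 4. node 3  ⊔preds=111111  new=111111  old=110101  +wl: 2
  step 5. node 4  ⊔preds=111111  new=111111  old=111001  +wl: 
  step 6. node 5  ⊔preds=111101  new=111001  old=000000  +wl: 3,4
  step 7. node 6  ⊔preds=111111  new=111111  old=110011  +wl: 1
  step 8. node 0  ⊔preds=111111  new=011111  stable
  step 9. node 2  ⊔preds=111111  new=111111  old=111101  +wl: 0,5
  step 10. node 3  ⊔preds=111111  new=111111  stable
  step 11. node 4  ⊔preds=111111  new=111111  stable
  step 12. node 1  ⊔preds=111111  new=110101  stable
  step 13. node 0  ⊔preds=111111  new=011111  stable
  step 14. node 5  ⊔preds=111111  new=111001  stable

Least fixpoint reached:
  node 0: 011111
  node 1: 110101
  node 2: 111111
  node 3: 111111
  node 4: 111111
  node 5: 111001
  node 6: 111111

14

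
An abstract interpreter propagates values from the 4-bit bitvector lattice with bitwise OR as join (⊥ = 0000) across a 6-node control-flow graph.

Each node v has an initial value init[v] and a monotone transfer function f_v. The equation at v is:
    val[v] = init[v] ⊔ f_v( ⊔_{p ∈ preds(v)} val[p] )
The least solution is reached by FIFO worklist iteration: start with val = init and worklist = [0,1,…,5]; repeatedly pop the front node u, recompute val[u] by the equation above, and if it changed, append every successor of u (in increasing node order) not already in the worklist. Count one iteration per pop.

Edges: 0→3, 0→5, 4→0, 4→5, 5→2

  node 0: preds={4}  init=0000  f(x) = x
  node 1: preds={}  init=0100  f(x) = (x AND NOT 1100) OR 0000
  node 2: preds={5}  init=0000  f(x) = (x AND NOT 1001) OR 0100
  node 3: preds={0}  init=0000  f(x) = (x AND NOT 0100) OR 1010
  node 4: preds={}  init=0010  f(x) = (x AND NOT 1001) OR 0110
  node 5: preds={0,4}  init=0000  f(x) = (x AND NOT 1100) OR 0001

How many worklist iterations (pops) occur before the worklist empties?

10

Iteration log — 10 steps:
  step 1. node 0  ⊔preds=0010  new=0010  old=0000  +wl: 
  step 2. node 1  ⊔preds=0000  new=0100  stable
  step 3. node 2  ⊔preds=0000  new=0100  old=0000  +wl: 
  step 4. node 3  ⊔preds=0010  new=1010  old=0000  +wl: 
  step 5. node 4  ⊔preds=0000  new=0110  old=0010  +wl: 0
  step 6. node 5  ⊔preds=0110  new=0011  old=0000  +wl: 2
  step 7. node 0  ⊔preds=0110  new=0110  old=0010  +wl: 3,5
  step 8. node 2  ⊔preds=0011  new=0110  old=0100  +wl: 
  step 9. node 3  ⊔preds=0110  new=1010  stable
  step 10. node 5  ⊔preds=0110  new=0011  stable

Least fixpoint reached:
  node 0: 0110
  node 1: 0100
  node 2: 0110
  node 3: 1010
  node 4: 0110
  node 5: 0011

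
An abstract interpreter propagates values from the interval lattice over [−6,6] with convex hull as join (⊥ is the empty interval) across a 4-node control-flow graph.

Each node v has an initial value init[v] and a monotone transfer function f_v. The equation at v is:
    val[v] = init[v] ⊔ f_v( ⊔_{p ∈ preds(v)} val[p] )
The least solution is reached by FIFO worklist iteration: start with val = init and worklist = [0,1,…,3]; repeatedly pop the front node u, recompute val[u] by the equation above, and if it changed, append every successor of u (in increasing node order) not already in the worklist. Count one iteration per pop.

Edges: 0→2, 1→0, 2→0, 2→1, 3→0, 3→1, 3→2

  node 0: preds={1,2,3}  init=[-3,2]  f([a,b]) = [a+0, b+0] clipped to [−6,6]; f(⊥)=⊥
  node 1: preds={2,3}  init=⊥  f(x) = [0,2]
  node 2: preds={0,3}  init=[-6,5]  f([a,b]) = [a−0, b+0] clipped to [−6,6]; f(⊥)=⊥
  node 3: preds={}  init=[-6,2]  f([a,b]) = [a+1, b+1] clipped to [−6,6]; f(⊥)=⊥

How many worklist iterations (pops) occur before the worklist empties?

Iteration log — 5 steps:
  step 1. node 0  ⊔preds=[-6,5]  new=[-6,5]  old=[-3,2]  +wl: 
  step 2. node 1  ⊔preds=[-6,5]  new=[0,2]  old=⊥  +wl: 0
  step 3. node 2  ⊔preds=[-6,5]  new=[-6,5]  stable
  step 4. node 3  ⊔preds=⊥  new=[-6,2]  stable
  step 5. node 0  ⊔preds=[-6,5]  new=[-6,5]  stable

Least fixpoint reached:
  node 0: [-6,5]
  node 1: [0,2]
  node 2: [-6,5]
  node 3: [-6,2]

5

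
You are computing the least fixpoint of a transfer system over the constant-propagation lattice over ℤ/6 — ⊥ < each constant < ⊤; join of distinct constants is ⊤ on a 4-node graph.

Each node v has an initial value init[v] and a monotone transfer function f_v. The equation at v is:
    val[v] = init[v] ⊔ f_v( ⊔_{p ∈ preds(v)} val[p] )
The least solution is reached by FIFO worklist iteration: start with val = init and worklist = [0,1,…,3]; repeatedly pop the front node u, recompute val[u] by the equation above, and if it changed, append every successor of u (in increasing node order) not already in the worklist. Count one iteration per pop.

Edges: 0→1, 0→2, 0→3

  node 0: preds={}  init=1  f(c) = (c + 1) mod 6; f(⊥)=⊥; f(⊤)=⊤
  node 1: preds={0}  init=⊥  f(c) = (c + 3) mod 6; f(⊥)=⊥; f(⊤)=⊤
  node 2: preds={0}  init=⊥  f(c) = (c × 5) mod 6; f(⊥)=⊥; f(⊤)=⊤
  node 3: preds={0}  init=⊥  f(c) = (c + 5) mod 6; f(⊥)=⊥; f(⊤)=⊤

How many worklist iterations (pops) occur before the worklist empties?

4

Trace (4 dequeues):
  [1] u=0 | in ⊥ | out 1 | ==
  [2] u=1 | in 1 | out 4 | prev ⊥ | push {}
  [3] u=2 | in 1 | out 5 | prev ⊥ | push {}
  [4] u=3 | in 1 | out 0 | prev ⊥ | push {}

Converged values:
  [0] 1
  [1] 4
  [2] 5
  [3] 0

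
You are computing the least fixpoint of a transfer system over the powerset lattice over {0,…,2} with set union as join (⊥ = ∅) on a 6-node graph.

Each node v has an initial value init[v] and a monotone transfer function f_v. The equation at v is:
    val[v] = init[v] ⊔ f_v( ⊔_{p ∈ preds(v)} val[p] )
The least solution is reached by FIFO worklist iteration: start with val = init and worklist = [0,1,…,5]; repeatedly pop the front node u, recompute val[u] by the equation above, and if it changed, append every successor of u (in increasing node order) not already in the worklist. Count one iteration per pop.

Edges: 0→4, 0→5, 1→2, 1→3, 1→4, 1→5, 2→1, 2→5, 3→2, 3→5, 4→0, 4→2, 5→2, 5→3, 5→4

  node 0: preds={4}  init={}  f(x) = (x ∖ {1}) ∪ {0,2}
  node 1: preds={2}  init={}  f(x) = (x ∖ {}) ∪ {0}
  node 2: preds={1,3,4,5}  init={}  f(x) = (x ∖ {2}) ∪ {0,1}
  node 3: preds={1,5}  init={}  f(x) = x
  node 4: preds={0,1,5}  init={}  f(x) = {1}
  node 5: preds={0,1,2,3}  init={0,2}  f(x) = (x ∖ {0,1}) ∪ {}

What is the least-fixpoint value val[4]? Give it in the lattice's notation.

Iteration log — 13 steps:
  step 1. node 0  ⊔preds={}  new={0,2}  old={}  +wl: 
  step 2. node 1  ⊔preds={}  new={0}  old={}  +wl: 
  step 3. node 2  ⊔preds={0,2}  new={0,1}  old={}  +wl: 1
  step 4. node 3  ⊔preds={0,2}  new={0,2}  old={}  +wl: 2
  step 5. node 4  ⊔preds={0,2}  new={1}  old={}  +wl: 0
  step 6. node 5  ⊔preds={0,1,2}  new={0,2}  stable
  step 7. node 1  ⊔preds={0,1}  new={0,1}  old={0}  +wl: 3,4,5
  step 8. node 2  ⊔preds={0,1,2}  new={0,1}  stable
  step 9. node 0  ⊔preds={1}  new={0,2}  stable
  step 10. node 3  ⊔preds={0,1,2}  new={0,1,2}  old={0,2}  +wl: 2
  step 11. node 4  ⊔preds={0,1,2}  new={1}  stable
  step 12. node 5  ⊔preds={0,1,2}  new={0,2}  stable
  step 13. node 2  ⊔preds={0,1,2}  new={0,1}  stable

Least fixpoint reached:
  node 0: {0,2}
  node 1: {0,1}
  node 2: {0,1}
  node 3: {0,1,2}
  node 4: {1}
  node 5: {0,2}

{1}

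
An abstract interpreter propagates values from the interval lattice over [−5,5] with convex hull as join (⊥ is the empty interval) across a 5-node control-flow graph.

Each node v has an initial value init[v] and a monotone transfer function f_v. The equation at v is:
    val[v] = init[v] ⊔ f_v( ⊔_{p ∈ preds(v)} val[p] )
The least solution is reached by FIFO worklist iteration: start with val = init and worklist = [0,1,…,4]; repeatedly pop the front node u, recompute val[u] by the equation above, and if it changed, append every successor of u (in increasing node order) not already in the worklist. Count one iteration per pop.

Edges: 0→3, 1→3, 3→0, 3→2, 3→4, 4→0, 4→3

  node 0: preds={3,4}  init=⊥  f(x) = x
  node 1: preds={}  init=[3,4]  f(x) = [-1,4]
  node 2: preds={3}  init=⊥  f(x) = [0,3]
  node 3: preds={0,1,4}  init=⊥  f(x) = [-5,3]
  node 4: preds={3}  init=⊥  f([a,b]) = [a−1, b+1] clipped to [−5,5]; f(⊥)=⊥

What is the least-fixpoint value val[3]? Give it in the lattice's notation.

Iteration log — 8 steps:
  step 1. node 0  ⊔preds=⊥  new=⊥  stable
  step 2. node 1  ⊔preds=⊥  new=[-1,4]  old=[3,4]  +wl: 
  step 3. node 2  ⊔preds=⊥  new=[0,3]  old=⊥  +wl: 
  step 4. node 3  ⊔preds=[-1,4]  new=[-5,3]  old=⊥  +wl: 0,2
  step 5. node 4  ⊔preds=[-5,3]  new=[-5,4]  old=⊥  +wl: 3
  step 6. node 0  ⊔preds=[-5,4]  new=[-5,4]  old=⊥  +wl: 
  step 7. node 2  ⊔preds=[-5,3]  new=[0,3]  stable
  step 8. node 3  ⊔preds=[-5,4]  new=[-5,3]  stable

Least fixpoint reached:
  node 0: [-5,4]
  node 1: [-1,4]
  node 2: [0,3]
  node 3: [-5,3]
  node 4: [-5,4]

[-5,3]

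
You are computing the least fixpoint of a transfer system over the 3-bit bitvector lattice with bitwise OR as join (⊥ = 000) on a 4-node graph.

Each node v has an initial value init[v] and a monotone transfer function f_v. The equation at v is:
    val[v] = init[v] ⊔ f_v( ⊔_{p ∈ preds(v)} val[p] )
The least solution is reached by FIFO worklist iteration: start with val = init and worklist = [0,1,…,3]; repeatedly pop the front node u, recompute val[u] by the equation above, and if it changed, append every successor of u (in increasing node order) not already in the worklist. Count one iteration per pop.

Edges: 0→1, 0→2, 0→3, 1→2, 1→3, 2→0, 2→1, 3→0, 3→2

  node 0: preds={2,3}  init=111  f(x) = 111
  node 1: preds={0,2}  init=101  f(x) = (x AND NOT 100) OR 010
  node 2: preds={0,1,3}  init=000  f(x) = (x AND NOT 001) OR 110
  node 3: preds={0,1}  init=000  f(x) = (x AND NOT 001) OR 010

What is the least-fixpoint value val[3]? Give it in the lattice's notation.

110

Trace (7 dequeues):
  [1] u=0 | in 000 | out 111 | ==
  [2] u=1 | in 111 | out 111 | prev 101 | push {}
  [3] u=2 | in 111 | out 110 | prev 000 | push {0,1}
  [4] u=3 | in 111 | out 110 | prev 000 | push {2}
  [5] u=0 | in 110 | out 111 | ==
  [6] u=1 | in 111 | out 111 | ==
  [7] u=2 | in 111 | out 110 | ==

Converged values:
  [0] 111
  [1] 111
  [2] 110
  [3] 110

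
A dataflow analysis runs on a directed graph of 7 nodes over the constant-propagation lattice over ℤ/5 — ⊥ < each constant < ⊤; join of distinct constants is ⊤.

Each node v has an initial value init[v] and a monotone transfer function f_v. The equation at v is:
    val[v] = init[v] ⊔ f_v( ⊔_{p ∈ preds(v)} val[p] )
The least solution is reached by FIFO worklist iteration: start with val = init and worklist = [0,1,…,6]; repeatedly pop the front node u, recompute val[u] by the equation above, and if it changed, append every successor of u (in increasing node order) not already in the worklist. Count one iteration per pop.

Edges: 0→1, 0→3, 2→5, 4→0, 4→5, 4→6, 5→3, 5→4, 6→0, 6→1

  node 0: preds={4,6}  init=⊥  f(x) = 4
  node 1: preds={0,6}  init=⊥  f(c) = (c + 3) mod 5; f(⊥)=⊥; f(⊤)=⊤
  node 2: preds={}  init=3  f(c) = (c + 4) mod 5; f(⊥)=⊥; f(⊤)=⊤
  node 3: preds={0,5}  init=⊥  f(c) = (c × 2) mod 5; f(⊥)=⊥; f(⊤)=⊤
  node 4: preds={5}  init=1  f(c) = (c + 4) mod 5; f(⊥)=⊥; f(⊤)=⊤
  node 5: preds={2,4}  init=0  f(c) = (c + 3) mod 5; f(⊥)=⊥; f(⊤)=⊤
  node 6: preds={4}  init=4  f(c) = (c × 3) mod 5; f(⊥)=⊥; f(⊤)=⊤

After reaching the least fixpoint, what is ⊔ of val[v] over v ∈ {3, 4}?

Iteration log — 11 steps:
  step 1. node 0  ⊔preds=⊤  new=4  old=⊥  +wl: 
  step 2. node 1  ⊔preds=4  new=2  old=⊥  +wl: 
  step 3. node 2  ⊔preds=⊥  new=3  stable
  step 4. node 3  ⊔preds=⊤  new=⊤  old=⊥  +wl: 
  step 5. node 4  ⊔preds=0  new=⊤  old=1  +wl: 0
  step 6. node 5  ⊔preds=⊤  new=⊤  old=0  +wl: 3,4
  step 7. node 6  ⊔preds=⊤  new=⊤  old=4  +wl: 1
  step 8. node 0  ⊔preds=⊤  new=4  stable
  step 9. node 3  ⊔preds=⊤  new=⊤  stable
  step 10. node 4  ⊔preds=⊤  new=⊤  stable
  step 11. node 1  ⊔preds=⊤  new=⊤  old=2  +wl: 

Least fixpoint reached:
  node 0: 4
  node 1: ⊤
  node 2: 3
  node 3: ⊤
  node 4: ⊤
  node 5: ⊤
  node 6: ⊤

⊤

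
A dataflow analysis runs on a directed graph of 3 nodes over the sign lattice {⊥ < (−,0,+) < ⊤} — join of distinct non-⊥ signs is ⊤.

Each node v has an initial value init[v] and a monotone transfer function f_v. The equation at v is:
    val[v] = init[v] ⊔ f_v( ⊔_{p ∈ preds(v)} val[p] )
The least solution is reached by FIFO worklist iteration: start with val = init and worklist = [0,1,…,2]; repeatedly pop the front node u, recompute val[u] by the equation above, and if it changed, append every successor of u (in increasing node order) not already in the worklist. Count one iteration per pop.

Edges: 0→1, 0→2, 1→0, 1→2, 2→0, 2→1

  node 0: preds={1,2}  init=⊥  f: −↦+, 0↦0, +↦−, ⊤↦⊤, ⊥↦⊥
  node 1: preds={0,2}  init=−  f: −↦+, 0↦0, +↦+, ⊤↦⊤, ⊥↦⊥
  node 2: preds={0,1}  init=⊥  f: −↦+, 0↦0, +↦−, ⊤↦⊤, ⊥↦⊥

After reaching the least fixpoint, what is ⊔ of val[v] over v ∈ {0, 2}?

⊤

Iteration log — 6 steps:
  step 1. node 0  ⊔preds=−  new=+  old=⊥  +wl: 
  step 2. node 1  ⊔preds=+  new=⊤  old=−  +wl: 0
  step 3. node 2  ⊔preds=⊤  new=⊤  old=⊥  +wl: 1
  step 4. node 0  ⊔preds=⊤  new=⊤  old=+  +wl: 2
  step 5. node 1  ⊔preds=⊤  new=⊤  stable
  step 6. node 2  ⊔preds=⊤  new=⊤  stable

Least fixpoint reached:
  node 0: ⊤
  node 1: ⊤
  node 2: ⊤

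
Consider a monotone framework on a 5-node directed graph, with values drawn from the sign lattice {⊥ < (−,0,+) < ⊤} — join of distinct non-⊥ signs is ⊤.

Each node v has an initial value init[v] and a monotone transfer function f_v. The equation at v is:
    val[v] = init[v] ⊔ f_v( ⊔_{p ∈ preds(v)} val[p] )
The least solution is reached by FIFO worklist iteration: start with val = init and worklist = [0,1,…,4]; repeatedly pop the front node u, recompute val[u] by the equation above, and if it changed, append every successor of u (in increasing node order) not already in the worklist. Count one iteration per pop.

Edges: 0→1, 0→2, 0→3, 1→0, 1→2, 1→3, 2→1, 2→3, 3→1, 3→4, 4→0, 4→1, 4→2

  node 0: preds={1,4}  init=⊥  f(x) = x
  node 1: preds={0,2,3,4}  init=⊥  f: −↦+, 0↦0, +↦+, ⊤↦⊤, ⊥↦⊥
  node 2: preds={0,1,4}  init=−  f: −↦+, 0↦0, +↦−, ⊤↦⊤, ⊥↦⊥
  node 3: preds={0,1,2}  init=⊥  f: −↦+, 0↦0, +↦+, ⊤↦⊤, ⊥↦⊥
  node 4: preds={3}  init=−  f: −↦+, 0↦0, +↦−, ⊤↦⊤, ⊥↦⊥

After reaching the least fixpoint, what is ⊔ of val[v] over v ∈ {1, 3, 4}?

Iteration log — 10 steps:
  step 1. node 0  ⊔preds=−  new=−  old=⊥  +wl: 
  step 2. node 1  ⊔preds=−  new=+  old=⊥  +wl: 0
  step 3. node 2  ⊔preds=⊤  new=⊤  old=−  +wl: 1
  step 4. node 3  ⊔preds=⊤  new=⊤  old=⊥  +wl: 
  step 5. node 4  ⊔preds=⊤  new=⊤  old=−  +wl: 2
  step 6. node 0  ⊔preds=⊤  new=⊤  old=−  +wl: 3
  step 7. node 1  ⊔preds=⊤  new=⊤  old=+  +wl: 0
  step 8. node 2  ⊔preds=⊤  new=⊤  stable
  step 9. node 3  ⊔preds=⊤  new=⊤  stable
  step 10. node 0  ⊔preds=⊤  new=⊤  stable

Least fixpoint reached:
  node 0: ⊤
  node 1: ⊤
  node 2: ⊤
  node 3: ⊤
  node 4: ⊤

⊤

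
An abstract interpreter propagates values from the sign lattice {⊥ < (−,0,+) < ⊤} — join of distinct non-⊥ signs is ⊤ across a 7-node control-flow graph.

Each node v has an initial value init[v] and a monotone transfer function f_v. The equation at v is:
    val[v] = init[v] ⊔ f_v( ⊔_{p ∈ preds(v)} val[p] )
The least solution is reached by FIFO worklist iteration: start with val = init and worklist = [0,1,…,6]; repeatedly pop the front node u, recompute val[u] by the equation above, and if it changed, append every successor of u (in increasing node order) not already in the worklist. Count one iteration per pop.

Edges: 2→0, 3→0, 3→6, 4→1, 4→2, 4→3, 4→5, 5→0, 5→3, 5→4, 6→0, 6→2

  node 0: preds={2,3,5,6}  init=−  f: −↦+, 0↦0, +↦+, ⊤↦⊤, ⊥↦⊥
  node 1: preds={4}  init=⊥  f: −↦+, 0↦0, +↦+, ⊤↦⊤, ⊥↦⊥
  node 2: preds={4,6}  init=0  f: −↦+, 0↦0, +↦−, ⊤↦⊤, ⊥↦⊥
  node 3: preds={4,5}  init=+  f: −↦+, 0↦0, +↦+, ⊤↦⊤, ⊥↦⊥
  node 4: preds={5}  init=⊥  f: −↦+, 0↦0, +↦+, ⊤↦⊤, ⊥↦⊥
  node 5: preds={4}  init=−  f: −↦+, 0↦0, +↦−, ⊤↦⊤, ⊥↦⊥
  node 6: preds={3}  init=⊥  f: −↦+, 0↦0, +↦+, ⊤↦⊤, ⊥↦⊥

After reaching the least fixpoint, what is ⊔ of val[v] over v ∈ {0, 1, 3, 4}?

⊤

Trace (14 dequeues):
  [1] u=0 | in ⊤ | out ⊤ | prev − | push {}
  [2] u=1 | in ⊥ | out ⊥ | ==
  [3] u=2 | in ⊥ | out 0 | ==
  [4] u=3 | in − | out + | ==
  [5] u=4 | in − | out + | prev ⊥ | push {1,2,3}
  [6] u=5 | in + | out − | ==
  [7] u=6 | in + | out + | prev ⊥ | push {0}
  [8] u=1 | in + | out + | prev ⊥ | push {}
  [9] u=2 | in + | out ⊤ | prev 0 | push {}
  [10] u=3 | in ⊤ | out ⊤ | prev + | push {6}
  [11] u=0 | in ⊤ | out ⊤ | ==
  [12] u=6 | in ⊤ | out ⊤ | prev + | push {0,2}
  [13] u=0 | in ⊤ | out ⊤ | ==
  [14] u=2 | in ⊤ | out ⊤ | ==

Converged values:
  [0] ⊤
  [1] +
  [2] ⊤
  [3] ⊤
  [4] +
  [5] −
  [6] ⊤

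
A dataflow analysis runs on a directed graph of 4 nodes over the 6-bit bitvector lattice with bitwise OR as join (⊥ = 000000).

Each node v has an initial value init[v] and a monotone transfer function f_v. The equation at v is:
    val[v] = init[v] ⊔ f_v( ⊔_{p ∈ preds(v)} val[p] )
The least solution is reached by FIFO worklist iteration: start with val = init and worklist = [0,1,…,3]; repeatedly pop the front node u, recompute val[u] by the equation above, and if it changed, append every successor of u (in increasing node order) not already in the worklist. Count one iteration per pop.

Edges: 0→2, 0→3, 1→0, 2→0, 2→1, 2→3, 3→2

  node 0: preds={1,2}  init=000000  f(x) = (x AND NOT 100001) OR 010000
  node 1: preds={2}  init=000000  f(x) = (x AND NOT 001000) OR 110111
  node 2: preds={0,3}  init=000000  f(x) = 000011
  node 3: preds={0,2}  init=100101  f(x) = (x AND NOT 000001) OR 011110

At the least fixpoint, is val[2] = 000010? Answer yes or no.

Trace (8 dequeues):
  [1] u=0 | in 000000 | out 010000 | prev 000000 | push {}
  [2] u=1 | in 000000 | out 110111 | prev 000000 | push {0}
  [3] u=2 | in 110101 | out 000011 | prev 000000 | push {1}
  [4] u=3 | in 010011 | out 111111 | prev 100101 | push {2}
  [5] u=0 | in 110111 | out 010110 | prev 010000 | push {3}
  [6] u=1 | in 000011 | out 110111 | ==
  [7] u=2 | in 111111 | out 000011 | ==
  [8] u=3 | in 010111 | out 111111 | ==

Converged values:
  [0] 010110
  [1] 110111
  [2] 000011
  [3] 111111

no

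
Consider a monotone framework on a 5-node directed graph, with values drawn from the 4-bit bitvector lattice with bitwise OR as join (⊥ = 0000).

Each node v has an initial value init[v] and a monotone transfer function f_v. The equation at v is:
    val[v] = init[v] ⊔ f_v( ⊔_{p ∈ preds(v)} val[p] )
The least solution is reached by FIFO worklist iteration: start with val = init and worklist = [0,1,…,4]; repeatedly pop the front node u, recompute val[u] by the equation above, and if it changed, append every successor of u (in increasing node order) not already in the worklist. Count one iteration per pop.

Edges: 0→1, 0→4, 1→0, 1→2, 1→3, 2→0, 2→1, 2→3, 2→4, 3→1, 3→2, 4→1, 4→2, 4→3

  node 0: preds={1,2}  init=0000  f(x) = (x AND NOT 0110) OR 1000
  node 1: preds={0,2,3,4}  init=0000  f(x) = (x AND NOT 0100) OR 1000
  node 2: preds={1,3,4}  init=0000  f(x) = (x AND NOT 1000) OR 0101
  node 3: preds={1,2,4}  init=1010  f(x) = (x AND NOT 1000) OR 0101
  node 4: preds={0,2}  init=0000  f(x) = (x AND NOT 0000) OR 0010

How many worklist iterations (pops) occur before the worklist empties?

11

Worklist (11 pops):
  #1 pop 0: in=0000 → 1000 (was 0000); enqueue []
  #2 pop 1: in=1010 → 1010 (was 0000); enqueue [0]
  #3 pop 2: in=1010 → 0111 (was 0000); enqueue [1]
  #4 pop 3: in=1111 → 1111 (was 1010); enqueue [2]
  #5 pop 4: in=1111 → 1111 (was 0000); enqueue [3]
  #6 pop 0: in=1111 → 1001 (was 1000); enqueue [4]
  #7 pop 1: in=1111 → 1011 (was 1010); enqueue [0]
  #8 pop 2: in=1111 → 0111 (no change)
  #9 pop 3: in=1111 → 1111 (no change)
  #10 pop 4: in=1111 → 1111 (no change)
  #11 pop 0: in=1111 → 1001 (no change)

Fixpoint:
  val[0] = 1001
  val[1] = 1011
  val[2] = 0111
  val[3] = 1111
  val[4] = 1111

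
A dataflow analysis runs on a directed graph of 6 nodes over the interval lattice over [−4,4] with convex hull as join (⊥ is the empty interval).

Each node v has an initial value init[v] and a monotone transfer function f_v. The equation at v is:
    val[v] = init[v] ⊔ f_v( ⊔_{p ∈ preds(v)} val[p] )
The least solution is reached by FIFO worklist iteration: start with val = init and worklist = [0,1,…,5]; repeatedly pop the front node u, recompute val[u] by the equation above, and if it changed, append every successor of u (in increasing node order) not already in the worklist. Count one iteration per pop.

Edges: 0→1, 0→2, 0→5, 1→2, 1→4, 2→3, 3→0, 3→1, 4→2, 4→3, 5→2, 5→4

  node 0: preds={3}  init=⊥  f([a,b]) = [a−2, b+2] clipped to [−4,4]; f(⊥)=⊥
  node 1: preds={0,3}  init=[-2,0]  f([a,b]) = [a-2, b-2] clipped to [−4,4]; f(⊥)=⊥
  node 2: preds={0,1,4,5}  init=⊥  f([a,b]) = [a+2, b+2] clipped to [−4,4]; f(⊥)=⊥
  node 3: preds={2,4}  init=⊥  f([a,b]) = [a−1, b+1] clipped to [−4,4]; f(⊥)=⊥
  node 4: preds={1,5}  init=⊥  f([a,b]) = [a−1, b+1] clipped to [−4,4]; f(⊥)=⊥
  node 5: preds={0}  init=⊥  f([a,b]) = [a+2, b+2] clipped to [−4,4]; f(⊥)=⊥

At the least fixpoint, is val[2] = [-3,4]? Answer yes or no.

no

Iteration log — 19 steps:
  step 1. node 0  ⊔preds=⊥  new=⊥  stable
  step 2. node 1  ⊔preds=⊥  new=[-2,0]  stable
  step 3. node 2  ⊔preds=[-2,0]  new=[0,2]  old=⊥  +wl: 
  step 4. node 3  ⊔preds=[0,2]  new=[-1,3]  old=⊥  +wl: 0,1
  step 5. node 4  ⊔preds=[-2,0]  new=[-3,1]  old=⊥  +wl: 2,3
  step 6. node 5  ⊔preds=⊥  new=⊥  stable
  step 7. node 0  ⊔preds=[-1,3]  new=[-3,4]  old=⊥  +wl: 5
  step 8. node 1  ⊔preds=[-3,4]  new=[-4,2]  old=[-2,0]  +wl: 4
  step 9. node 2  ⊔preds=[-4,4]  new=[-2,4]  old=[0,2]  +wl: 
  step 10. node 3  ⊔preds=[-3,4]  new=[-4,4]  old=[-1,3]  +wl: 0,1
  step 11. node 5  ⊔preds=[-3,4]  new=[-1,4]  old=⊥  +wl: 2
  step 12. node 4  ⊔preds=[-4,4]  new=[-4,4]  old=[-3,1]  +wl: 3
  step 13. node 0  ⊔preds=[-4,4]  new=[-4,4]  old=[-3,4]  +wl: 5
  step 14. node 1  ⊔preds=[-4,4]  new=[-4,2]  stable
  step 15. node 2  ⊔preds=[-4,4]  new=[-2,4]  stable
  step 16. node 3  ⊔preds=[-4,4]  new=[-4,4]  stable
  step 17. node 5  ⊔preds=[-4,4]  new=[-2,4]  old=[-1,4]  +wl: 2,4
  step 18. node 2  ⊔preds=[-4,4]  new=[-2,4]  stable
  step 19. node 4  ⊔preds=[-4,4]  new=[-4,4]  stable

Least fixpoint reached:
  node 0: [-4,4]
  node 1: [-4,2]
  node 2: [-2,4]
  node 3: [-4,4]
  node 4: [-4,4]
  node 5: [-2,4]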